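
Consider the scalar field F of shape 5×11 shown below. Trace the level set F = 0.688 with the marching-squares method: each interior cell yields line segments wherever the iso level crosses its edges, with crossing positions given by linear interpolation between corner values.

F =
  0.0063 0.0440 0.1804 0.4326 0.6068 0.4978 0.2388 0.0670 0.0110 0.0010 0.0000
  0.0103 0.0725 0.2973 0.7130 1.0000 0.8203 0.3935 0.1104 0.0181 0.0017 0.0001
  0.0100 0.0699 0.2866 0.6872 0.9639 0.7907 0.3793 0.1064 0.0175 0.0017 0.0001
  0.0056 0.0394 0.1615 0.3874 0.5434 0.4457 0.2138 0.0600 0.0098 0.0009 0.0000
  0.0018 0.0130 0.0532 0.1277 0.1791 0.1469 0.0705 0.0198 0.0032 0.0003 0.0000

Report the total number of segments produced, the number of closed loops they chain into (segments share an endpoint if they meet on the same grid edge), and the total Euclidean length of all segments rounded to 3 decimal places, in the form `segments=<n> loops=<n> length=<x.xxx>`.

segments=10 loops=1 length=7.564

cell (0,2): code 0100 → (0.911,3.000)–(1.000,2.940)
cell (0,3): code 1100 → (0.207,4.000)–(0.911,3.000)
cell (0,4): code 1100 → (0.590,5.000)–(0.207,4.000)
cell (0,5): code 1000 → (1.000,5.310)–(0.590,5.000)
cell (1,2): code 0010 → (1.000,2.940)–(1.969,3.000)
cell (1,3): code 0111 → (1.969,3.000)–(2.000,3.003)
cell (1,5): code 1001 → (2.000,5.250)–(1.000,5.310)
cell (2,3): code 0010 → (2.000,3.003)–(2.656,4.000)
cell (2,4): code 0011 → (2.656,4.000)–(2.298,5.000)
cell (2,5): code 0001 → (2.298,5.000)–(2.000,5.250)
total: 10 segments, chained into 1 closed loop(s), length Σ = 7.564031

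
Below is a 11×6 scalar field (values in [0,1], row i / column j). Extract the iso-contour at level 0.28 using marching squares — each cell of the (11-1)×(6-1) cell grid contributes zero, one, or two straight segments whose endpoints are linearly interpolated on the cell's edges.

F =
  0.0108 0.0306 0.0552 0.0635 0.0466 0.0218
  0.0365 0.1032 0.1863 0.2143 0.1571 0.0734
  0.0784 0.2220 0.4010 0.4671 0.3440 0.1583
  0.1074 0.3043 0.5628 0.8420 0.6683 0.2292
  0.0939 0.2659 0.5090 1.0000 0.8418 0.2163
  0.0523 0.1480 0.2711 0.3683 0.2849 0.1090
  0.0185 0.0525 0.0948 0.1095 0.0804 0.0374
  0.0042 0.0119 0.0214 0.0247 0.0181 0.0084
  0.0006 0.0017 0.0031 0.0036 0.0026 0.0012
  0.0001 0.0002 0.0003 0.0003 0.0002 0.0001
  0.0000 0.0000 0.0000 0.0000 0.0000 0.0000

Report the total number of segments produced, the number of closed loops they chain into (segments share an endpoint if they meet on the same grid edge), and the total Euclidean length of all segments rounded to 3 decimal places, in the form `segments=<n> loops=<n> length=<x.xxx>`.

cell (1,1): code 0100 → (1.436,2.000)–(2.000,1.324)
cell (1,2): code 1100 → (1.260,3.000)–(1.436,2.000)
cell (1,3): code 1100 → (1.658,4.000)–(1.260,3.000)
cell (1,4): code 1000 → (2.000,4.345)–(1.658,4.000)
cell (2,0): code 0100 → (2.705,1.000)–(3.000,0.877)
cell (2,1): code 1110 → (2.000,1.324)–(2.705,1.000)
cell (2,4): code 1001 → (3.000,4.884)–(2.000,4.345)
cell (3,0): code 0010 → (3.000,0.877)–(3.633,1.000)
cell (3,1): code 0111 → (3.633,1.000)–(4.000,1.058)
cell (3,4): code 1001 → (4.000,4.898)–(3.000,4.884)
cell (4,1): code 0010 → (4.000,1.058)–(4.963,2.000)
cell (4,2): code 0111 → (4.963,2.000)–(5.000,2.092)
cell (4,4): code 1001 → (5.000,4.028)–(4.000,4.898)
cell (5,2): code 0010 → (5.000,2.092)–(5.341,3.000)
cell (5,3): code 0011 → (5.341,3.000)–(5.024,4.000)
cell (5,4): code 0001 → (5.024,4.000)–(5.000,4.028)
total: 16 segments, chained into 1 closed loop(s), length Σ = 12.533807

segments=16 loops=1 length=12.534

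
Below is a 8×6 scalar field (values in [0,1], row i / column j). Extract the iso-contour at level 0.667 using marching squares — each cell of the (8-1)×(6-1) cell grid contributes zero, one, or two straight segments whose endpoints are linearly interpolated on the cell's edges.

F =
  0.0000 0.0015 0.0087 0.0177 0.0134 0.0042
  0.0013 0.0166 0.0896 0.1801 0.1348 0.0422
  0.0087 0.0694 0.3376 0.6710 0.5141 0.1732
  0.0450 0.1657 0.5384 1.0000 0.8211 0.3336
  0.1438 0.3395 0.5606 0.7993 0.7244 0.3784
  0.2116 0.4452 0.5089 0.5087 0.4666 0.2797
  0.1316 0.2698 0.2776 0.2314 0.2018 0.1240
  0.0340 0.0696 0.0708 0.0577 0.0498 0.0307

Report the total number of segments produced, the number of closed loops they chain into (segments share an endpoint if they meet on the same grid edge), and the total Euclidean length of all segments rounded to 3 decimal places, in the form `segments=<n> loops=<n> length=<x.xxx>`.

cell (1,2): code 0100 → (1.992,3.000)–(2.000,2.988)
cell (1,3): code 1000 → (2.000,3.025)–(1.992,3.000)
cell (2,2): code 0110 → (2.000,2.988)–(3.000,2.279)
cell (2,3): code 1101 → (2.498,4.000)–(2.000,3.025)
cell (2,4): code 1000 → (3.000,4.316)–(2.498,4.000)
cell (3,2): code 0110 → (3.000,2.279)–(4.000,2.446)
cell (3,4): code 1001 → (4.000,4.166)–(3.000,4.316)
cell (4,2): code 0010 → (4.000,2.446)–(4.455,3.000)
cell (4,3): code 0011 → (4.455,3.000)–(4.223,4.000)
cell (4,4): code 0001 → (4.223,4.000)–(4.000,4.166)
total: 10 segments, chained into 1 closed loop(s), length Σ = 7.001646

segments=10 loops=1 length=7.002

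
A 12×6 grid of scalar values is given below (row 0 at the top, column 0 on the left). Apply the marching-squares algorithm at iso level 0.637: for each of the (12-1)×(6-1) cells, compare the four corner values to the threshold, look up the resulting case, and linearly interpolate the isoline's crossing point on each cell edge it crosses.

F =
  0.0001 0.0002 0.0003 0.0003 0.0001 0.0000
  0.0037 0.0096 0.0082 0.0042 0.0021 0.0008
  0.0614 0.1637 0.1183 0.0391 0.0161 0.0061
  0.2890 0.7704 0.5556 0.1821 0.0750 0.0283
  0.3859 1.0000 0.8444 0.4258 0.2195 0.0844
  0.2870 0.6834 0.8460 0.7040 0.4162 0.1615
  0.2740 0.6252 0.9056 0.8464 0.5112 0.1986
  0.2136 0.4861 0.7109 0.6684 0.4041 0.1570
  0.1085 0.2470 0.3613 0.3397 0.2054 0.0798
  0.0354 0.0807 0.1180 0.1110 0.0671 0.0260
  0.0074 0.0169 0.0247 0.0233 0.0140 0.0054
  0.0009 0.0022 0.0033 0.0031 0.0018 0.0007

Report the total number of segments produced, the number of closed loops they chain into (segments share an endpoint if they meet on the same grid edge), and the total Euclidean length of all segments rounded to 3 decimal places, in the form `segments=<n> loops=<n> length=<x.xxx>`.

cell (2,0): code 0100 → (2.780,1.000)–(3.000,0.723)
cell (2,1): code 1000 → (3.000,1.621)–(2.780,1.000)
cell (3,0): code 0110 → (3.000,0.723)–(4.000,0.409)
cell (3,1): code 1101 → (3.282,2.000)–(3.000,1.621)
cell (3,2): code 1000 → (4.000,2.495)–(3.282,2.000)
cell (4,0): code 0110 → (4.000,0.409)–(5.000,0.883)
cell (4,2): code 1101 → (4.759,3.000)–(4.000,2.495)
cell (4,3): code 1000 → (5.000,3.233)–(4.759,3.000)
cell (5,0): code 0010 → (5.000,0.883)–(5.797,1.000)
cell (5,1): code 0111 → (5.797,1.000)–(6.000,1.042)
cell (5,3): code 1001 → (6.000,3.625)–(5.000,3.233)
cell (6,1): code 0110 → (6.000,1.042)–(7.000,1.671)
cell (6,3): code 1001 → (7.000,3.119)–(6.000,3.625)
cell (7,1): code 0010 → (7.000,1.671)–(7.211,2.000)
cell (7,2): code 0011 → (7.211,2.000)–(7.096,3.000)
cell (7,3): code 0001 → (7.096,3.000)–(7.000,3.119)
total: 16 segments, chained into 1 closed loop(s), length Σ = 11.697668

segments=16 loops=1 length=11.698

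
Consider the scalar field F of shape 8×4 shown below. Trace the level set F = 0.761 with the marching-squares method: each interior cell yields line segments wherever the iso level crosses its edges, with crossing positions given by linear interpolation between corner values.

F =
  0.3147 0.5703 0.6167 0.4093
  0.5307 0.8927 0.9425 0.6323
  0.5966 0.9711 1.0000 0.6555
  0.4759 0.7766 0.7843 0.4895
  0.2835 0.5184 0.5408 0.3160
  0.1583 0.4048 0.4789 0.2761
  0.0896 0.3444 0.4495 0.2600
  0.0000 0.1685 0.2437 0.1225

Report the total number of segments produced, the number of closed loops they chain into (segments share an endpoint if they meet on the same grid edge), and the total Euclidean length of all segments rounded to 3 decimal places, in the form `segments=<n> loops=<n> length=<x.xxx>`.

cell (0,0): code 0100 → (0.592,1.000)–(1.000,0.636)
cell (0,1): code 1100 → (0.443,2.000)–(0.592,1.000)
cell (0,2): code 1000 → (1.000,2.585)–(0.443,2.000)
cell (1,0): code 0110 → (1.000,0.636)–(2.000,0.439)
cell (1,2): code 1001 → (2.000,2.694)–(1.000,2.585)
cell (2,0): code 0110 → (2.000,0.439)–(3.000,0.948)
cell (2,2): code 1001 → (3.000,2.079)–(2.000,2.694)
cell (3,0): code 0010 → (3.000,0.948)–(3.060,1.000)
cell (3,1): code 0011 → (3.060,1.000)–(3.096,2.000)
cell (3,2): code 0001 → (3.096,2.000)–(3.000,2.079)
total: 10 segments, chained into 1 closed loop(s), length Σ = 7.891389

segments=10 loops=1 length=7.891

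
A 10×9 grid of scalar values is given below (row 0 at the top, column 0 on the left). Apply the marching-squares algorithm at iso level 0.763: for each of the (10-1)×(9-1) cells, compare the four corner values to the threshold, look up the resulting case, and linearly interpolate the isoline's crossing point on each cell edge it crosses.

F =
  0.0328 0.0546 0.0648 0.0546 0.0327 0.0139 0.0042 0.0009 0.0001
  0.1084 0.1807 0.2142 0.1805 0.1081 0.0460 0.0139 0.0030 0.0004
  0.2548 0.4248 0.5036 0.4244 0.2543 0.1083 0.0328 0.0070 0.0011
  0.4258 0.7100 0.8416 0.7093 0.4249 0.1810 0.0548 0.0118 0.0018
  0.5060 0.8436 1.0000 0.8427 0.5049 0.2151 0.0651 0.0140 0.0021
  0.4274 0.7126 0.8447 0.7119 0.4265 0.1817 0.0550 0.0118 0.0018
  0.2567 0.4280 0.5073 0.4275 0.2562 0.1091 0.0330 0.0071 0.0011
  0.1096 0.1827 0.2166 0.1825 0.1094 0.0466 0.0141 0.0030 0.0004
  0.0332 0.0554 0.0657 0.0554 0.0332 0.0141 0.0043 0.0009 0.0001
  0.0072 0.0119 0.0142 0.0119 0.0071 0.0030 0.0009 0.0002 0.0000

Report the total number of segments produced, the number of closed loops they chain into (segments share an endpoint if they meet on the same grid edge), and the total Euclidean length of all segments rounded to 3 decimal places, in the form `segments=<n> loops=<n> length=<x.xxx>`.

segments=12 loops=1 length=7.436

cell (2,1): code 0100 → (2.767,2.000)–(3.000,1.403)
cell (2,2): code 1000 → (3.000,2.594)–(2.767,2.000)
cell (3,0): code 0100 → (3.397,1.000)–(4.000,0.761)
cell (3,1): code 1110 → (3.000,1.403)–(3.397,1.000)
cell (3,2): code 1101 → (3.403,3.000)–(3.000,2.594)
cell (3,3): code 1000 → (4.000,3.236)–(3.403,3.000)
cell (4,0): code 0010 → (4.000,0.761)–(4.615,1.000)
cell (4,1): code 0111 → (4.615,1.000)–(5.000,1.382)
cell (4,2): code 1011 → (5.000,2.615)–(4.609,3.000)
cell (4,3): code 0001 → (4.609,3.000)–(4.000,3.236)
cell (5,1): code 0010 → (5.000,1.382)–(5.242,2.000)
cell (5,2): code 0001 → (5.242,2.000)–(5.000,2.615)
total: 12 segments, chained into 1 closed loop(s), length Σ = 7.435961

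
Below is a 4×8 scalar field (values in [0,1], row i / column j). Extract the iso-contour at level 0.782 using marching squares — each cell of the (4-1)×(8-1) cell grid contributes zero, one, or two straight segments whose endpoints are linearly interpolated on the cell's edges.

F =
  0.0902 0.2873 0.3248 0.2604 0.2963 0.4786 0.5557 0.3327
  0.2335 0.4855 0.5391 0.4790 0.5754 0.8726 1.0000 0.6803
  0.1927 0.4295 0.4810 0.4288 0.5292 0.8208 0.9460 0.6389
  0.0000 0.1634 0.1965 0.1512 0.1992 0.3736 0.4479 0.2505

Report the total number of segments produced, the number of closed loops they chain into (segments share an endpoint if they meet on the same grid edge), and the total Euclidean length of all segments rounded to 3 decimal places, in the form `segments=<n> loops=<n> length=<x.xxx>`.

segments=8 loops=1 length=6.096

cell (0,4): code 0100 → (0.770,5.000)–(1.000,4.695)
cell (0,5): code 1100 → (0.509,6.000)–(0.770,5.000)
cell (0,6): code 1000 → (1.000,6.682)–(0.509,6.000)
cell (1,4): code 0110 → (1.000,4.695)–(2.000,4.867)
cell (1,6): code 1001 → (2.000,6.534)–(1.000,6.682)
cell (2,4): code 0010 → (2.000,4.867)–(2.087,5.000)
cell (2,5): code 0011 → (2.087,5.000)–(2.329,6.000)
cell (2,6): code 0001 → (2.329,6.000)–(2.000,6.534)
total: 8 segments, chained into 1 closed loop(s), length Σ = 6.096062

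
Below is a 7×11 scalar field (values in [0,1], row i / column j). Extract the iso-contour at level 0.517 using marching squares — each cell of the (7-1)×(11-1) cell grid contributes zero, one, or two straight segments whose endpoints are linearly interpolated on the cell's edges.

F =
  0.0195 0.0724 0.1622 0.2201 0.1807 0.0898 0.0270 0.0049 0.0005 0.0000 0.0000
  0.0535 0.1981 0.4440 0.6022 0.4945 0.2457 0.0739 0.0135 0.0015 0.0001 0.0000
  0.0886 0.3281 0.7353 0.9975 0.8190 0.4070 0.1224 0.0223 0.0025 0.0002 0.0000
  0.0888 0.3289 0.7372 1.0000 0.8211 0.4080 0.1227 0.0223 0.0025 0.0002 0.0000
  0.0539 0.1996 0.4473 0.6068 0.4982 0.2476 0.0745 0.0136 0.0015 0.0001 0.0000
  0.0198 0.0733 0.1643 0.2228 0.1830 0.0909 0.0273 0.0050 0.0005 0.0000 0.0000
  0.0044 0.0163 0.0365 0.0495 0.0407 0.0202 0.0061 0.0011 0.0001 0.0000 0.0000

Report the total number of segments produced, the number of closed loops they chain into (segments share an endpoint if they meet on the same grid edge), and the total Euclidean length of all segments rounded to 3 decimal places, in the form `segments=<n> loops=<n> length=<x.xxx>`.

cell (0,2): code 0100 → (0.777,3.000)–(1.000,2.461)
cell (0,3): code 1000 → (1.000,3.791)–(0.777,3.000)
cell (1,1): code 0100 → (1.251,2.000)–(2.000,1.464)
cell (1,2): code 1110 → (1.000,2.461)–(1.251,2.000)
cell (1,3): code 1101 → (1.069,4.000)–(1.000,3.791)
cell (1,4): code 1000 → (2.000,4.733)–(1.069,4.000)
cell (2,1): code 0110 → (2.000,1.464)–(3.000,1.461)
cell (2,4): code 1001 → (3.000,4.736)–(2.000,4.733)
cell (3,1): code 0010 → (3.000,1.461)–(3.760,2.000)
cell (3,2): code 0111 → (3.760,2.000)–(4.000,2.437)
cell (3,3): code 1011 → (4.000,3.827)–(3.942,4.000)
cell (3,4): code 0001 → (3.942,4.000)–(3.000,4.736)
cell (4,2): code 0010 → (4.000,2.437)–(4.234,3.000)
cell (4,3): code 0001 → (4.234,3.000)–(4.000,3.827)
total: 14 segments, chained into 1 closed loop(s), length Σ = 10.533389

segments=14 loops=1 length=10.533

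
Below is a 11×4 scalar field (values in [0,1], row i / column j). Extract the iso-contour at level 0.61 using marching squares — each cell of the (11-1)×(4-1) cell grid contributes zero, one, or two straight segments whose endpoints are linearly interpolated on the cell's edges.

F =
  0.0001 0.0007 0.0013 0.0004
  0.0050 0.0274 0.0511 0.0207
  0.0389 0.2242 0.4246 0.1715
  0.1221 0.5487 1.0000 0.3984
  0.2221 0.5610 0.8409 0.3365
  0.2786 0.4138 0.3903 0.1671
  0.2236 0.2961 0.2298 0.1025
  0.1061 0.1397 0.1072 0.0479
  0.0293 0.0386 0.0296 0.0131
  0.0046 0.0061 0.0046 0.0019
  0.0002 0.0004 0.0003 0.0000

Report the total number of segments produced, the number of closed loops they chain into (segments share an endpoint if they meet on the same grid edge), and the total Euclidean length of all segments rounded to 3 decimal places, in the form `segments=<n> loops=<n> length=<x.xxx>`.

cell (2,1): code 0100 → (2.322,2.000)–(3.000,1.136)
cell (2,2): code 1000 → (3.000,2.648)–(2.322,2.000)
cell (3,1): code 0110 → (3.000,1.136)–(4.000,1.175)
cell (3,2): code 1001 → (4.000,2.458)–(3.000,2.648)
cell (4,1): code 0010 → (4.000,1.175)–(4.512,2.000)
cell (4,2): code 0001 → (4.512,2.000)–(4.000,2.458)
total: 6 segments, chained into 1 closed loop(s), length Σ = 5.713175

segments=6 loops=1 length=5.713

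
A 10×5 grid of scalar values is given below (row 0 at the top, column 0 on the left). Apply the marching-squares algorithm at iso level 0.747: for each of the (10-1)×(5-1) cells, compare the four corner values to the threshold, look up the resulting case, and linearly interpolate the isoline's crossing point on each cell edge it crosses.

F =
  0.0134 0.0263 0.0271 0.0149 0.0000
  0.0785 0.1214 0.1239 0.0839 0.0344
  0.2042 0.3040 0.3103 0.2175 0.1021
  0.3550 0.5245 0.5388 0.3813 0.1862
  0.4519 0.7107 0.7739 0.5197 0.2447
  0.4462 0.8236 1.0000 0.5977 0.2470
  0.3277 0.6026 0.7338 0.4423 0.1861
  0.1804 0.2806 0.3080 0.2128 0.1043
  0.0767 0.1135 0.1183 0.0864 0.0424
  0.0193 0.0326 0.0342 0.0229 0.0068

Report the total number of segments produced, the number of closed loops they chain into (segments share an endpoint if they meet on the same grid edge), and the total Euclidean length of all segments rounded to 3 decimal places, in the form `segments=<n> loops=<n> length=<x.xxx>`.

segments=8 loops=1 length=5.801

cell (3,1): code 0100 → (3.886,2.000)–(4.000,1.574)
cell (3,2): code 1000 → (4.000,2.106)–(3.886,2.000)
cell (4,0): code 0100 → (4.322,1.000)–(5.000,0.797)
cell (4,1): code 1110 → (4.000,1.574)–(4.322,1.000)
cell (4,2): code 1001 → (5.000,2.629)–(4.000,2.106)
cell (5,0): code 0010 → (5.000,0.797)–(5.347,1.000)
cell (5,1): code 0011 → (5.347,1.000)–(5.950,2.000)
cell (5,2): code 0001 → (5.950,2.000)–(5.000,2.629)
total: 8 segments, chained into 1 closed loop(s), length Σ = 5.801010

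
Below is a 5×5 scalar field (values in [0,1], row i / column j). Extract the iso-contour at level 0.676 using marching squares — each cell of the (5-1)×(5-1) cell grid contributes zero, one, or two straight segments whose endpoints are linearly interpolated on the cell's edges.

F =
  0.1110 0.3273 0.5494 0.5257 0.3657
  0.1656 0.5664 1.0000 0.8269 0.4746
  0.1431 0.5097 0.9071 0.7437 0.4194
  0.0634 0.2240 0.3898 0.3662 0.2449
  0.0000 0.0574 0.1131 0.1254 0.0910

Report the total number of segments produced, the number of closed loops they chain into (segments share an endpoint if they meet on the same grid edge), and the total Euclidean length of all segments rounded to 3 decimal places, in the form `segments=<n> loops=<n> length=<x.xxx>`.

segments=8 loops=1 length=6.801

cell (0,1): code 0100 → (0.281,2.000)–(1.000,1.253)
cell (0,2): code 1100 → (0.499,3.000)–(0.281,2.000)
cell (0,3): code 1000 → (1.000,3.428)–(0.499,3.000)
cell (1,1): code 0110 → (1.000,1.253)–(2.000,1.418)
cell (1,3): code 1001 → (2.000,3.209)–(1.000,3.428)
cell (2,1): code 0010 → (2.000,1.418)–(2.447,2.000)
cell (2,2): code 0011 → (2.447,2.000)–(2.179,3.000)
cell (2,3): code 0001 → (2.179,3.000)–(2.000,3.209)
total: 8 segments, chained into 1 closed loop(s), length Σ = 6.800761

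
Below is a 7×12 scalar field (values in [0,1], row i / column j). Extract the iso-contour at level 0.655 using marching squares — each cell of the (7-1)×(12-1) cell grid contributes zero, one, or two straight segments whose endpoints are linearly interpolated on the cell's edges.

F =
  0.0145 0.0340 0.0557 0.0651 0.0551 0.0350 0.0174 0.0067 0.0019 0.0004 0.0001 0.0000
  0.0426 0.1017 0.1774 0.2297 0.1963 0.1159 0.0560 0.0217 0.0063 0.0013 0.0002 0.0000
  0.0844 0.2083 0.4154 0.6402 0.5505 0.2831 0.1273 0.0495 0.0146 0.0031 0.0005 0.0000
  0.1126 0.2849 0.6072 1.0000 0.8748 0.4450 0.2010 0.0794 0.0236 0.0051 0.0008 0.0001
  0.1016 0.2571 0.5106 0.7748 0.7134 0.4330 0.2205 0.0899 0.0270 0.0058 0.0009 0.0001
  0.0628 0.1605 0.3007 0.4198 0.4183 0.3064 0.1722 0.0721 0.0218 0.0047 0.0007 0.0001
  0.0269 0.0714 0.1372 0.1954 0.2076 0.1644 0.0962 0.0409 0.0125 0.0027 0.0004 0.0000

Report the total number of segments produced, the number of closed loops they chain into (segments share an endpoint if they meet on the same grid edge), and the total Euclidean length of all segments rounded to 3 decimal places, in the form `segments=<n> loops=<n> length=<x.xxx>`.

cell (2,2): code 0100 → (2.041,3.000)–(3.000,2.122)
cell (2,3): code 1100 → (2.322,4.000)–(2.041,3.000)
cell (2,4): code 1000 → (3.000,4.511)–(2.322,4.000)
cell (3,2): code 0110 → (3.000,2.122)–(4.000,2.547)
cell (3,4): code 1001 → (4.000,4.208)–(3.000,4.511)
cell (4,2): code 0010 → (4.000,2.547)–(4.337,3.000)
cell (4,3): code 0011 → (4.337,3.000)–(4.198,4.000)
cell (4,4): code 0001 → (4.198,4.000)–(4.000,4.208)
total: 8 segments, chained into 1 closed loop(s), length Σ = 7.181821

segments=8 loops=1 length=7.182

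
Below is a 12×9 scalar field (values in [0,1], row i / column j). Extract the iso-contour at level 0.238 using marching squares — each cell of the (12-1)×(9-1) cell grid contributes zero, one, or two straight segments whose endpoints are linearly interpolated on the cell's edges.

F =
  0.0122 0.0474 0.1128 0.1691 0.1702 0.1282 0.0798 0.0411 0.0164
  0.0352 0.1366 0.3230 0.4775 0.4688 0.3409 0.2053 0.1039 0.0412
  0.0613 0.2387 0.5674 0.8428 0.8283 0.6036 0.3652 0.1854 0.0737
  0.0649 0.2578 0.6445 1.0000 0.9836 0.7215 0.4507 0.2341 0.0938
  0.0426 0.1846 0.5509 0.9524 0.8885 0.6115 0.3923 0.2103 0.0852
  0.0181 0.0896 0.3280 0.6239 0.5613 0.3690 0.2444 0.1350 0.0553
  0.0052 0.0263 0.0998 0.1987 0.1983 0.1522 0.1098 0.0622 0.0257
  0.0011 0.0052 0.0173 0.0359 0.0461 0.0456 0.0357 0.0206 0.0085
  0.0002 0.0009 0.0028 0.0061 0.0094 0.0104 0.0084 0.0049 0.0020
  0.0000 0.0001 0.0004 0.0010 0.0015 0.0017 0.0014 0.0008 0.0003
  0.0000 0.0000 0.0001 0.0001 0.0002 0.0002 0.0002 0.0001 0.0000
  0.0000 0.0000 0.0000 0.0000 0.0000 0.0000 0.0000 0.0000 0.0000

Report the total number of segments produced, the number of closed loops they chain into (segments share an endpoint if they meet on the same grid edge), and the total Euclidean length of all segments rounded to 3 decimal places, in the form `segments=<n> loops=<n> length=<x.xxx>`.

segments=22 loops=1 length=18.534

cell (0,1): code 0100 → (0.596,2.000)–(1.000,1.544)
cell (0,2): code 1100 → (0.223,3.000)–(0.596,2.000)
cell (0,3): code 1100 → (0.227,4.000)–(0.223,3.000)
cell (0,4): code 1100 → (0.516,5.000)–(0.227,4.000)
cell (0,5): code 1000 → (1.000,5.759)–(0.516,5.000)
cell (1,0): code 0100 → (1.993,1.000)–(2.000,0.996)
cell (1,1): code 1110 → (1.000,1.544)–(1.993,1.000)
cell (1,5): code 1101 → (1.205,6.000)–(1.000,5.759)
cell (1,6): code 1000 → (2.000,6.707)–(1.205,6.000)
cell (2,0): code 0110 → (2.000,0.996)–(3.000,0.897)
cell (2,6): code 1001 → (3.000,6.982)–(2.000,6.707)
cell (3,0): code 0010 → (3.000,0.897)–(3.270,1.000)
cell (3,1): code 0111 → (3.270,1.000)–(4.000,1.146)
cell (3,6): code 1001 → (4.000,6.848)–(3.000,6.982)
cell (4,1): code 0110 → (4.000,1.146)–(5.000,1.622)
cell (4,6): code 1001 → (5.000,6.059)–(4.000,6.848)
cell (5,1): code 0010 → (5.000,1.622)–(5.394,2.000)
cell (5,2): code 0011 → (5.394,2.000)–(5.908,3.000)
cell (5,3): code 0011 → (5.908,3.000)–(5.891,4.000)
cell (5,4): code 0011 → (5.891,4.000)–(5.604,5.000)
cell (5,5): code 0011 → (5.604,5.000)–(5.048,6.000)
cell (5,6): code 0001 → (5.048,6.000)–(5.000,6.059)
total: 22 segments, chained into 1 closed loop(s), length Σ = 18.534492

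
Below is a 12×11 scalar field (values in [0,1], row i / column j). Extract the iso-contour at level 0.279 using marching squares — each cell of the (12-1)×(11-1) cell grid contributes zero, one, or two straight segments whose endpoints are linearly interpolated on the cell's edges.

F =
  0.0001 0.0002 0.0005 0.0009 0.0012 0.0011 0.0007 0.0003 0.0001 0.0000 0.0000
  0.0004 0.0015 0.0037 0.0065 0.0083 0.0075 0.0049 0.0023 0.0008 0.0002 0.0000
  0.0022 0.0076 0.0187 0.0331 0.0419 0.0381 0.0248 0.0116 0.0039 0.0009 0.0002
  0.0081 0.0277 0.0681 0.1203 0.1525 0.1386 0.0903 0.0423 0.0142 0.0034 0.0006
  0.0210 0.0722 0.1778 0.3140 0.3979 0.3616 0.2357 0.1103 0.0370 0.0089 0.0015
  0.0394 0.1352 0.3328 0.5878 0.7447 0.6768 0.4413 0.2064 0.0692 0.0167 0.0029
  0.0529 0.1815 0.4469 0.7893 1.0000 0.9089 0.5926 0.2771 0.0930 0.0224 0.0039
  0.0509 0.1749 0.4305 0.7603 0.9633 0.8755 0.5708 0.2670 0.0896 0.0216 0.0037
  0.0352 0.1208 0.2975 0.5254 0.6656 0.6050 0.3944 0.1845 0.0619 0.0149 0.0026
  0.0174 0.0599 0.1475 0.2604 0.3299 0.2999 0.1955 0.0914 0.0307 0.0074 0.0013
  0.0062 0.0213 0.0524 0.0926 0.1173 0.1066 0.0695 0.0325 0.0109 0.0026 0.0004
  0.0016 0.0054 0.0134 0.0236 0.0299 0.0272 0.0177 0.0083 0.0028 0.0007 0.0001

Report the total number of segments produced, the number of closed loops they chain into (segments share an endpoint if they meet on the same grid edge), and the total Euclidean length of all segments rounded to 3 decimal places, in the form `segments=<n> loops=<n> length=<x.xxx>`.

segments=22 loops=1 length=17.737

cell (3,2): code 0100 → (3.819,3.000)–(4.000,2.743)
cell (3,3): code 1100 → (3.515,4.000)–(3.819,3.000)
cell (3,4): code 1100 → (3.630,5.000)–(3.515,4.000)
cell (3,5): code 1000 → (4.000,5.656)–(3.630,5.000)
cell (4,1): code 0100 → (4.653,2.000)–(5.000,1.728)
cell (4,2): code 1110 → (4.000,2.743)–(4.653,2.000)
cell (4,5): code 1101 → (4.211,6.000)–(4.000,5.656)
cell (4,6): code 1000 → (5.000,6.691)–(4.211,6.000)
cell (5,1): code 0110 → (5.000,1.728)–(6.000,1.367)
cell (5,6): code 1001 → (6.000,6.994)–(5.000,6.691)
cell (6,1): code 0110 → (6.000,1.367)–(7.000,1.407)
cell (6,6): code 1001 → (7.000,6.961)–(6.000,6.994)
cell (7,1): code 0110 → (7.000,1.407)–(8.000,1.895)
cell (7,6): code 1001 → (8.000,6.550)–(7.000,6.961)
cell (8,1): code 0010 → (8.000,1.895)–(8.123,2.000)
cell (8,2): code 0011 → (8.123,2.000)–(8.930,3.000)
cell (8,3): code 0111 → (8.930,3.000)–(9.000,3.268)
cell (8,5): code 1011 → (9.000,5.200)–(8.580,6.000)
cell (8,6): code 0001 → (8.580,6.000)–(8.000,6.550)
cell (9,3): code 0010 → (9.000,3.268)–(9.239,4.000)
cell (9,4): code 0011 → (9.239,4.000)–(9.108,5.000)
cell (9,5): code 0001 → (9.108,5.000)–(9.000,5.200)
total: 22 segments, chained into 1 closed loop(s), length Σ = 17.737153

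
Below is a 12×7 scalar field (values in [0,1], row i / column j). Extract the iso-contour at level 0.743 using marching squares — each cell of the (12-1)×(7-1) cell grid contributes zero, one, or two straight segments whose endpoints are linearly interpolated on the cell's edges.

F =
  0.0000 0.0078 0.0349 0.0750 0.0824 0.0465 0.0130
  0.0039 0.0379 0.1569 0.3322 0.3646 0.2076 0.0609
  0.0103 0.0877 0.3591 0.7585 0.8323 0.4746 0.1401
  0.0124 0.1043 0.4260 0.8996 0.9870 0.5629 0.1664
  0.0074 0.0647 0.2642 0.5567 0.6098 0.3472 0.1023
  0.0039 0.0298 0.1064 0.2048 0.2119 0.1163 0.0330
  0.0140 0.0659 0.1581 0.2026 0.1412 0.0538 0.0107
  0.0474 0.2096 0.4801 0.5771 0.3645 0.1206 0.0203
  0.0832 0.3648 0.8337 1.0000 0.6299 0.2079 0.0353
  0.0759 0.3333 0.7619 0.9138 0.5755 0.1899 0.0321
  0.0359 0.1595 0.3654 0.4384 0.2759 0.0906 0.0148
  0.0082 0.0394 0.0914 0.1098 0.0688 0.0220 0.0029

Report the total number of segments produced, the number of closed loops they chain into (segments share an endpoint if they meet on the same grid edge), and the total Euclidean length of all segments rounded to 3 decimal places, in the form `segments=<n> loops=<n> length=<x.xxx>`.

segments=16 loops=2 length=11.985

cell (1,2): code 0100 → (1.964,3.000)–(2.000,2.961)
cell (1,3): code 1100 → (1.809,4.000)–(1.964,3.000)
cell (1,4): code 1000 → (2.000,4.250)–(1.809,4.000)
cell (2,2): code 0110 → (2.000,2.961)–(3.000,2.669)
cell (2,4): code 1001 → (3.000,4.575)–(2.000,4.250)
cell (3,2): code 0010 → (3.000,2.669)–(3.457,3.000)
cell (3,3): code 0011 → (3.457,3.000)–(3.647,4.000)
cell (3,4): code 0001 → (3.647,4.000)–(3.000,4.575)
cell (7,1): code 0100 → (7.743,2.000)–(8.000,1.807)
cell (7,2): code 1100 → (7.392,3.000)–(7.743,2.000)
cell (7,3): code 1000 → (8.000,3.694)–(7.392,3.000)
cell (8,1): code 0110 → (8.000,1.807)–(9.000,1.956)
cell (8,3): code 1001 → (9.000,3.505)–(8.000,3.694)
cell (9,1): code 0010 → (9.000,1.956)–(9.048,2.000)
cell (9,2): code 0011 → (9.048,2.000)–(9.359,3.000)
cell (9,3): code 0001 → (9.359,3.000)–(9.000,3.505)
total: 16 segments, chained into 2 closed loop(s), length Σ = 11.985062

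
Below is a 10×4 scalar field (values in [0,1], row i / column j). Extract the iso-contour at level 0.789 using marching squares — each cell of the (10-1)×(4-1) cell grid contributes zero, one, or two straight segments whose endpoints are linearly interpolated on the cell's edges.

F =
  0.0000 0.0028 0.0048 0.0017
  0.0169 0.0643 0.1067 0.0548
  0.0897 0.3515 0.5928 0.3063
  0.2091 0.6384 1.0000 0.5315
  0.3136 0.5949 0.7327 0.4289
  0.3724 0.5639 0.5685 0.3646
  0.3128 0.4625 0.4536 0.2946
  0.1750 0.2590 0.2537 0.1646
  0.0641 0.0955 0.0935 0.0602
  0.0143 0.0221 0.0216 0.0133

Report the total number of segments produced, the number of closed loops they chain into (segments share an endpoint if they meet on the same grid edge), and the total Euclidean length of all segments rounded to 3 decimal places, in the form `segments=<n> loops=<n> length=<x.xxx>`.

cell (2,1): code 0100 → (2.482,2.000)–(3.000,1.416)
cell (2,2): code 1000 → (3.000,2.450)–(2.482,2.000)
cell (3,1): code 0010 → (3.000,1.416)–(3.789,2.000)
cell (3,2): code 0001 → (3.789,2.000)–(3.000,2.450)
total: 4 segments, chained into 1 closed loop(s), length Σ = 3.357376

segments=4 loops=1 length=3.357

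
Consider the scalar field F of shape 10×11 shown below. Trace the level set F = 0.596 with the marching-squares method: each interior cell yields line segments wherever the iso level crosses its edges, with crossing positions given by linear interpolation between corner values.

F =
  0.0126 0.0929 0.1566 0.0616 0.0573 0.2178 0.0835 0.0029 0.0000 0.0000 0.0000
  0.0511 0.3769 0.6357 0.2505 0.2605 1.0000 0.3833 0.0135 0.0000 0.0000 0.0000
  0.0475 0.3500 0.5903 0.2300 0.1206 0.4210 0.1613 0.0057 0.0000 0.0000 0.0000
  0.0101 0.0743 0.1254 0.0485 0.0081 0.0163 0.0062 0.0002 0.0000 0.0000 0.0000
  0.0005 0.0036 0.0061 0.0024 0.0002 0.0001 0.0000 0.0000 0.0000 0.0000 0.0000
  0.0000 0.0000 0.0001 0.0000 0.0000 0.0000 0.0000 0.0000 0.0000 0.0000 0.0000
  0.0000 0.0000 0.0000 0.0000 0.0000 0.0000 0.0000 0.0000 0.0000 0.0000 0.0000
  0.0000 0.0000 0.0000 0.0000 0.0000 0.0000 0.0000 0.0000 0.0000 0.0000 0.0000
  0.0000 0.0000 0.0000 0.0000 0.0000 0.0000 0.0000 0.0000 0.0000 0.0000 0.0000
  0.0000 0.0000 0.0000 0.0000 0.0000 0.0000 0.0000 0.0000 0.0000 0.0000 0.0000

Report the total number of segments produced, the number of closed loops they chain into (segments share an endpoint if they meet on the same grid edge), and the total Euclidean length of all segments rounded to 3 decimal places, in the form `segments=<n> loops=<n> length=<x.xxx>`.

cell (0,1): code 0100 → (0.917,2.000)–(1.000,1.847)
cell (0,2): code 1000 → (1.000,2.103)–(0.917,2.000)
cell (0,4): code 0100 → (0.484,5.000)–(1.000,4.454)
cell (0,5): code 1000 → (1.000,5.655)–(0.484,5.000)
cell (1,1): code 0010 → (1.000,1.847)–(1.874,2.000)
cell (1,2): code 0001 → (1.874,2.000)–(1.000,2.103)
cell (1,4): code 0010 → (1.000,4.454)–(1.698,5.000)
cell (1,5): code 0001 → (1.698,5.000)–(1.000,5.655)
total: 8 segments, chained into 2 closed loop(s), length Σ = 5.504202

segments=8 loops=2 length=5.504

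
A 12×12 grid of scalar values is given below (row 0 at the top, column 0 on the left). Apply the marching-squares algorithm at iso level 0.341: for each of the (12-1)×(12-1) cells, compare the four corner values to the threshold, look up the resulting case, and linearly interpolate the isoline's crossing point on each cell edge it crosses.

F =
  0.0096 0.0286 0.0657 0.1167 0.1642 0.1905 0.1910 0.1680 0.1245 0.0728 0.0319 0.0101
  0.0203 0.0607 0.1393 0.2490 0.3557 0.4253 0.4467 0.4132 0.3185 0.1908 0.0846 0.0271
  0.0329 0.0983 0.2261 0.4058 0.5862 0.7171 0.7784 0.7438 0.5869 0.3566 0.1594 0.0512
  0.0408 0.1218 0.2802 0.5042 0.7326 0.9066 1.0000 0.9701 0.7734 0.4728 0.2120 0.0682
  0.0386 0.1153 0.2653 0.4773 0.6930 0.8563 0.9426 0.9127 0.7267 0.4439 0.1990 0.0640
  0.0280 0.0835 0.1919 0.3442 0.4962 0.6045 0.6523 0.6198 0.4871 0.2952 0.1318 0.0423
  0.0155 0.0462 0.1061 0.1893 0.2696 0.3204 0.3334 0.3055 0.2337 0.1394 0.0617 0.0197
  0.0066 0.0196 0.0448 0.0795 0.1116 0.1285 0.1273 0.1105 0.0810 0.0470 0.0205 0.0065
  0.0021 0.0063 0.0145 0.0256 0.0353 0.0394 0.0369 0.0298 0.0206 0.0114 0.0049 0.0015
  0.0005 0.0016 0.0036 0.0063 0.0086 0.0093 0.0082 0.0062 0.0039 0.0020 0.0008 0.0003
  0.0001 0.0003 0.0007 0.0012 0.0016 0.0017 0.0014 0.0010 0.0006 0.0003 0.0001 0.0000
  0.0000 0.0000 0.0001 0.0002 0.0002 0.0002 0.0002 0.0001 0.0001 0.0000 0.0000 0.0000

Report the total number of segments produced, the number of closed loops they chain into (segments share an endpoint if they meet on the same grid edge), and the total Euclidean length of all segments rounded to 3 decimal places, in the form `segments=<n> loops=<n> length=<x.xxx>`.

cell (0,3): code 0100 → (0.923,4.000)–(1.000,3.862)
cell (0,4): code 1100 → (0.641,5.000)–(0.923,4.000)
cell (0,5): code 1100 → (0.587,6.000)–(0.641,5.000)
cell (0,6): code 1100 → (0.706,7.000)–(0.587,6.000)
cell (0,7): code 1000 → (1.000,7.762)–(0.706,7.000)
cell (1,2): code 0100 → (1.587,3.000)–(2.000,2.639)
cell (1,3): code 1110 → (1.000,3.862)–(1.587,3.000)
cell (1,7): code 1101 → (1.084,8.000)–(1.000,7.762)
cell (1,8): code 1100 → (1.906,9.000)–(1.084,8.000)
cell (1,9): code 1000 → (2.000,9.079)–(1.906,9.000)
cell (2,2): code 0110 → (2.000,2.639)–(3.000,2.271)
cell (2,9): code 1001 → (3.000,9.505)–(2.000,9.079)
cell (3,2): code 0110 → (3.000,2.271)–(4.000,2.357)
cell (3,9): code 1001 → (4.000,9.420)–(3.000,9.505)
cell (4,2): code 0110 → (4.000,2.357)–(5.000,2.979)
cell (4,8): code 1011 → (5.000,8.761)–(4.692,9.000)
cell (4,9): code 0001 → (4.692,9.000)–(4.000,9.420)
cell (5,2): code 0010 → (5.000,2.979)–(5.021,3.000)
cell (5,3): code 0011 → (5.021,3.000)–(5.685,4.000)
cell (5,4): code 0011 → (5.685,4.000)–(5.927,5.000)
cell (5,5): code 0011 → (5.927,5.000)–(5.976,6.000)
cell (5,6): code 0011 → (5.976,6.000)–(5.887,7.000)
cell (5,7): code 0011 → (5.887,7.000)–(5.577,8.000)
cell (5,8): code 0001 → (5.577,8.000)–(5.000,8.761)
total: 24 segments, chained into 1 closed loop(s), length Σ = 20.086371

segments=24 loops=1 length=20.086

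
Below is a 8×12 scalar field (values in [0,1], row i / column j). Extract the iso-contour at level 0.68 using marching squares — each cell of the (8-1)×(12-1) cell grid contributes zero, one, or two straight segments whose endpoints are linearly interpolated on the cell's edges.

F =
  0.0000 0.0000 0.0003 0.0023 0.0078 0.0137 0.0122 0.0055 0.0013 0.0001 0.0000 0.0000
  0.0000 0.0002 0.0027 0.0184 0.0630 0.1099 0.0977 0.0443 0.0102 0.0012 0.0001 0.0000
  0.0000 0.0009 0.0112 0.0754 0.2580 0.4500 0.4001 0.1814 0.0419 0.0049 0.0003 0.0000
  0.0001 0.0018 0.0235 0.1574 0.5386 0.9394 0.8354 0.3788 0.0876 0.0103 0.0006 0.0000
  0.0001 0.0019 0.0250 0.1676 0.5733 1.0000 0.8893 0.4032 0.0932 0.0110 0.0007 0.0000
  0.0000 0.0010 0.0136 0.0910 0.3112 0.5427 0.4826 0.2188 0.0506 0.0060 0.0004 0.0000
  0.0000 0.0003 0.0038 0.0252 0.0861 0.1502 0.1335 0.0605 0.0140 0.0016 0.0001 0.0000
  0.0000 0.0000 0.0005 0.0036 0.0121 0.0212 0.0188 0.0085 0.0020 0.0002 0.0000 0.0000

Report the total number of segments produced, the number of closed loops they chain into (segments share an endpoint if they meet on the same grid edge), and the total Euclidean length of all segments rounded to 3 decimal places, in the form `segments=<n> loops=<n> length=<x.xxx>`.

cell (2,4): code 0100 → (2.470,5.000)–(3.000,4.353)
cell (2,5): code 1100 → (2.643,6.000)–(2.470,5.000)
cell (2,6): code 1000 → (3.000,6.340)–(2.643,6.000)
cell (3,4): code 0110 → (3.000,4.353)–(4.000,4.250)
cell (3,6): code 1001 → (4.000,6.431)–(3.000,6.340)
cell (4,4): code 0010 → (4.000,4.250)–(4.700,5.000)
cell (4,5): code 0011 → (4.700,5.000)–(4.515,6.000)
cell (4,6): code 0001 → (4.515,6.000)–(4.000,6.431)
total: 8 segments, chained into 1 closed loop(s), length Σ = 7.067663

segments=8 loops=1 length=7.068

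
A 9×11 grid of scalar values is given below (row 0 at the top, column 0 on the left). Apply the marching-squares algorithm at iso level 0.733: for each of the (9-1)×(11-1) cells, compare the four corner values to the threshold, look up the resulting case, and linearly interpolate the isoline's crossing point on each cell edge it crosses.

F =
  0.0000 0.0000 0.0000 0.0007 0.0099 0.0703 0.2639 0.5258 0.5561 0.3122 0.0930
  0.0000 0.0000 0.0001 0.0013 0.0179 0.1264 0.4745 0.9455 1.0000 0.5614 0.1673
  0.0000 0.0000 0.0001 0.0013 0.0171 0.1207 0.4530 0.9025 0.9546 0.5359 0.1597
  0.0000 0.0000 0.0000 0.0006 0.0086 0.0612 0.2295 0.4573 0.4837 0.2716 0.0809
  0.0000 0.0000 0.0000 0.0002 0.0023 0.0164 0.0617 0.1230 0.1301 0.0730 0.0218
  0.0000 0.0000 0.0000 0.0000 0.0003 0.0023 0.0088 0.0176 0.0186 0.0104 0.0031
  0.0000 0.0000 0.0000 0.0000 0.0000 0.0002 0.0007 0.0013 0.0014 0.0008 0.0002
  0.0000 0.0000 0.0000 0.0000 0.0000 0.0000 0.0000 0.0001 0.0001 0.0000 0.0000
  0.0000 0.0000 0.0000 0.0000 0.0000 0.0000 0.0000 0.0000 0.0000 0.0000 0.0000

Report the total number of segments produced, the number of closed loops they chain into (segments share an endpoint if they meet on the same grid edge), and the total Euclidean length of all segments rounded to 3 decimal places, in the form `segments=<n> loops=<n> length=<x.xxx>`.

segments=8 loops=1 length=6.792

cell (0,6): code 0100 → (0.494,7.000)–(1.000,6.549)
cell (0,7): code 1100 → (0.399,8.000)–(0.494,7.000)
cell (0,8): code 1000 → (1.000,8.609)–(0.399,8.000)
cell (1,6): code 0110 → (1.000,6.549)–(2.000,6.623)
cell (1,8): code 1001 → (2.000,8.529)–(1.000,8.609)
cell (2,6): code 0010 → (2.000,6.623)–(2.381,7.000)
cell (2,7): code 0011 → (2.381,7.000)–(2.471,8.000)
cell (2,8): code 0001 → (2.471,8.000)–(2.000,8.529)
total: 8 segments, chained into 1 closed loop(s), length Σ = 6.792468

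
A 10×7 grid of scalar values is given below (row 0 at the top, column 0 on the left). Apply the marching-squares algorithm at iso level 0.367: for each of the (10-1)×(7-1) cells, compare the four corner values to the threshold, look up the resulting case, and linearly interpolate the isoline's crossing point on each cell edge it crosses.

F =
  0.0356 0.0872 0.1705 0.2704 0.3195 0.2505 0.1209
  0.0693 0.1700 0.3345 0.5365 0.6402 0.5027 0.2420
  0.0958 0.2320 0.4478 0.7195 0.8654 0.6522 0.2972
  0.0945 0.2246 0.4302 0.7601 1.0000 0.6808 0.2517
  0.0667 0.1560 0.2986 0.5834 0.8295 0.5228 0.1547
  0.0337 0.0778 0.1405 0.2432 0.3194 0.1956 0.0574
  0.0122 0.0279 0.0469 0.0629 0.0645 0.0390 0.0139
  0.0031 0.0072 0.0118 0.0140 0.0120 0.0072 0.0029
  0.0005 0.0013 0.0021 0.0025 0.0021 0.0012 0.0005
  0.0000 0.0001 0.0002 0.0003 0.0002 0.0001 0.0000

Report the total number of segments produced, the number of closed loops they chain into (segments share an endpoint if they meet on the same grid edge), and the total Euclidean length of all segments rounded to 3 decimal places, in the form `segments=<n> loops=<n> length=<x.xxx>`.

cell (0,2): code 0100 → (0.363,3.000)–(1.000,2.161)
cell (0,3): code 1100 → (0.148,4.000)–(0.363,3.000)
cell (0,4): code 1100 → (0.462,5.000)–(0.148,4.000)
cell (0,5): code 1000 → (1.000,5.521)–(0.462,5.000)
cell (1,1): code 0100 → (1.287,2.000)–(2.000,1.626)
cell (1,2): code 1110 → (1.000,2.161)–(1.287,2.000)
cell (1,5): code 1001 → (2.000,5.803)–(1.000,5.521)
cell (2,1): code 0110 → (2.000,1.626)–(3.000,1.693)
cell (2,5): code 1001 → (3.000,5.731)–(2.000,5.803)
cell (3,1): code 0010 → (3.000,1.693)–(3.480,2.000)
cell (3,2): code 0111 → (3.480,2.000)–(4.000,2.240)
cell (3,5): code 1001 → (4.000,5.423)–(3.000,5.731)
cell (4,2): code 0010 → (4.000,2.240)–(4.636,3.000)
cell (4,3): code 0011 → (4.636,3.000)–(4.907,4.000)
cell (4,4): code 0011 → (4.907,4.000)–(4.476,5.000)
cell (4,5): code 0001 → (4.476,5.000)–(4.000,5.423)
total: 16 segments, chained into 1 closed loop(s), length Σ = 13.993328

segments=16 loops=1 length=13.993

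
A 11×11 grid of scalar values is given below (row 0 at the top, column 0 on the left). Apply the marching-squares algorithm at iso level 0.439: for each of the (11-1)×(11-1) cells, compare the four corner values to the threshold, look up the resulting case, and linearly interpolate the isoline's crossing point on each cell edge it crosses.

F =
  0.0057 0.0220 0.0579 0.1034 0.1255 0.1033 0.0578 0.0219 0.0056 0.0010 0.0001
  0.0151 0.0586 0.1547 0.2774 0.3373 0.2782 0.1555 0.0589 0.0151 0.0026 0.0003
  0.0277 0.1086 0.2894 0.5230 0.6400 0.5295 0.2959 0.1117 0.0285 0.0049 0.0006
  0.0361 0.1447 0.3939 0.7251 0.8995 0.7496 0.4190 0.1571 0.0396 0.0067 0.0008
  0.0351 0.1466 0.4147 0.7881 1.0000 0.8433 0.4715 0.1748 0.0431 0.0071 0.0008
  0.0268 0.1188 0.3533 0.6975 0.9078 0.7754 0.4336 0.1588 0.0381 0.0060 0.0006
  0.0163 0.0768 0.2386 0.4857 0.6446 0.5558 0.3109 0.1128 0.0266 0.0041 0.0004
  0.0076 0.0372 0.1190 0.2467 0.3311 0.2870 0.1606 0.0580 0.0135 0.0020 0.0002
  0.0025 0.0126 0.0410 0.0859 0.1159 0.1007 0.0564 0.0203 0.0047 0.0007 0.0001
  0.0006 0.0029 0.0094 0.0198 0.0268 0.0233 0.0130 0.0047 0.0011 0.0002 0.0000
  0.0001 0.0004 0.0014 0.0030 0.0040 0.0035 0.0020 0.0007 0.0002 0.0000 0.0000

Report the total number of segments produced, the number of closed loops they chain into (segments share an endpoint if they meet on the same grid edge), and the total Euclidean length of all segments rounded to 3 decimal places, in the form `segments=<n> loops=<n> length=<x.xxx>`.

cell (1,2): code 0100 → (1.658,3.000)–(2.000,2.640)
cell (1,3): code 1100 → (1.336,4.000)–(1.658,3.000)
cell (1,4): code 1100 → (1.640,5.000)–(1.336,4.000)
cell (1,5): code 1000 → (2.000,5.387)–(1.640,5.000)
cell (2,2): code 0110 → (2.000,2.640)–(3.000,2.136)
cell (2,5): code 1001 → (3.000,5.940)–(2.000,5.387)
cell (3,2): code 0110 → (3.000,2.136)–(4.000,2.065)
cell (3,5): code 1101 → (3.381,6.000)–(3.000,5.940)
cell (3,6): code 1000 → (4.000,6.110)–(3.381,6.000)
cell (4,2): code 0110 → (4.000,2.065)–(5.000,2.249)
cell (4,5): code 1011 → (5.000,5.984)–(4.858,6.000)
cell (4,6): code 0001 → (4.858,6.000)–(4.000,6.110)
cell (5,2): code 0110 → (5.000,2.249)–(6.000,2.811)
cell (5,5): code 1001 → (6.000,5.477)–(5.000,5.984)
cell (6,2): code 0010 → (6.000,2.811)–(6.195,3.000)
cell (6,3): code 0011 → (6.195,3.000)–(6.656,4.000)
cell (6,4): code 0011 → (6.656,4.000)–(6.435,5.000)
cell (6,5): code 0001 → (6.435,5.000)–(6.000,5.477)
total: 18 segments, chained into 1 closed loop(s), length Σ = 14.735226

segments=18 loops=1 length=14.735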